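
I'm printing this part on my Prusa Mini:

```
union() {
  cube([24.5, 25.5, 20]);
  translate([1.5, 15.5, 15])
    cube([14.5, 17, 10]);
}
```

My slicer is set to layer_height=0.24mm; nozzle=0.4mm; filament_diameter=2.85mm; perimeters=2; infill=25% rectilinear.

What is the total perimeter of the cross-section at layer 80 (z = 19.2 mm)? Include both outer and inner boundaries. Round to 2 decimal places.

At z = 19.2 mm: the 24.5×25.5 cube contributes its full rectangle (perimeter 100.00 mm); the 14.5×17 cube at (1.5, 15.5) contributes its full rectangle (perimeter 63.00 mm); Merging all regions: the regions partially overlap (shared area 145.00 mm²), so the edge portions inside another operand are dropped and the merged outline is re-measured after clipping — boundary = 114.00 mm. Overall, the cross-section is a single solid region. Total boundary length (outer) = 114.00 mm.

114.00 mm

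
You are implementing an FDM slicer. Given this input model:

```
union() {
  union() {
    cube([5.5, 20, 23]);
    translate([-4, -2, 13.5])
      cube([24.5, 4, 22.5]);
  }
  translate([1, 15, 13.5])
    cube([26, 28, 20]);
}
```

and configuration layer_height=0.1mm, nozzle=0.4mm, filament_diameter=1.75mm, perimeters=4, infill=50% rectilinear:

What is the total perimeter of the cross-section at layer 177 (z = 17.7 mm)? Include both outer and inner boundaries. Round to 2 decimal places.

182.00 mm

At z = 17.7 mm: the cube (footprint 5.5×20) is included at this height (perimeter 51.00 mm); the cube at (-4, -2) (footprint 24.5×4) is included at this height (perimeter 57.00 mm); Combining (union): the regions partially overlap (shared area 11.00 mm²), so the edge portions inside another operand are dropped and the merged outline is re-measured after clipping — boundary = 93.00 mm; the 26×28 cube at (1, 15) contributes its full rectangle (perimeter 108.00 mm); Combining (union): the regions partially overlap (shared area 22.50 mm²), so the edge portions inside another operand are dropped and the merged outline is re-measured after clipping — boundary = 182.00 mm. Overall, the cross-section is a single solid region. Total boundary length (outer) = 182.00 mm.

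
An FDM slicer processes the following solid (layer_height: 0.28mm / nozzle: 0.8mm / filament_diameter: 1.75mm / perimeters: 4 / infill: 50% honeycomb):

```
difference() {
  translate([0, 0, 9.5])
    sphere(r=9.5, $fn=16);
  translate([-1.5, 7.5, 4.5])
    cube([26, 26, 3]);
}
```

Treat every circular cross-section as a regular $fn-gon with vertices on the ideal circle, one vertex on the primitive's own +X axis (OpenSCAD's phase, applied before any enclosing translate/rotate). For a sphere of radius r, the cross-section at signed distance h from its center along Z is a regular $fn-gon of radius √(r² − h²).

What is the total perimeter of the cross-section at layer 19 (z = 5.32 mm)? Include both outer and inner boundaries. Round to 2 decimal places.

53.78 mm

At z = 5.32 mm: the r=9.5 sphere contributes a regular 16-gon of circumradius √(9.5²−4.18²) = 8.531 (perimeter = 2·16·8.531·sin(180°/16) = 53.26 mm); the cube at (-1.5, 7.5) is present — its section is the full 26×26 rectangle (perimeter 104.00 mm); After the difference (first − rest): starting from the r=9.5 sphere, the 26×26 cube at (-1.5, 7.5) partially overlaps it — only the 3.74 mm² overlap (of its 676.00 mm²) is removed, clipping the outline — boundary = 53.78 mm. Overall, the cross-section is a single solid region. Total boundary length (outer) = 53.78 mm.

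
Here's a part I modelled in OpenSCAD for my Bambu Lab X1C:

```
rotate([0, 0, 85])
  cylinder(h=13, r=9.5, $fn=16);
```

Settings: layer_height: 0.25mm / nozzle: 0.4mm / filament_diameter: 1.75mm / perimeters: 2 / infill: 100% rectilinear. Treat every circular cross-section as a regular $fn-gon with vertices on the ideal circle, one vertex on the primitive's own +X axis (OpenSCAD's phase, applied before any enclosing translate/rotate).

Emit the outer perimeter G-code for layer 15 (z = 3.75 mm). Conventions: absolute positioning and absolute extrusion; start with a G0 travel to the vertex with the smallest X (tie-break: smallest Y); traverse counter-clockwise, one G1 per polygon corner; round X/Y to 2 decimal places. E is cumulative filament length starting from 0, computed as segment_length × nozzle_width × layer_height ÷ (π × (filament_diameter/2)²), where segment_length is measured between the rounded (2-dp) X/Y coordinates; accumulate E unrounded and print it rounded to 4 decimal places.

G0 X-9.46 Y0.83 Z3.75
G1 X-9.06 Y-2.86 E0.1543
G1 X-7.28 Y-6.11 E0.3084
G1 X-4.39 Y-8.43 E0.4624
G1 X-0.83 Y-9.46 E0.6165
G1 X2.86 Y-9.06 E0.7708
G1 X6.11 Y-7.28 E0.9249
G1 X8.43 Y-4.39 E1.0790
G1 X9.46 Y-0.83 E1.2330
G1 X9.06 Y2.86 E1.3874
G1 X7.28 Y6.11 E1.5414
G1 X4.39 Y8.43 E1.6955
G1 X0.83 Y9.46 E1.8496
G1 X-2.86 Y9.06 E2.0039
G1 X-6.11 Y7.28 E2.1579
G1 X-8.43 Y4.39 E2.3120
G1 X-9.46 Y0.83 E2.4661

At z = 3.75 mm: the r=9.5 cylinder gives a regular 16-gon of circumradius 9.5 (constant along its height); (whole slice rotated 85° about Z — lengths, areas and connectivity unchanged). The outline is a single polygon with 16 vertices. Extrusion per mm of travel: 0.4 × 0.25 / (π × 0.875²) = 0.041575. Accumulating E over each segment gives final E = 2.4661.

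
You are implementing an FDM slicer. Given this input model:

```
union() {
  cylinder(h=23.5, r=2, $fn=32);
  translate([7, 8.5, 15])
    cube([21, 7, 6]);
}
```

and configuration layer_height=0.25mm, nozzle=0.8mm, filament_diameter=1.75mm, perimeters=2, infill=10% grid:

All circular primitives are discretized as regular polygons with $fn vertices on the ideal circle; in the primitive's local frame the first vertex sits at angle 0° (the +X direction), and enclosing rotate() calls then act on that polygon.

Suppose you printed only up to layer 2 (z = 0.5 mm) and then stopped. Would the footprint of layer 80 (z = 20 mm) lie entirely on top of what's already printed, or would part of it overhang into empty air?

part overhangs

Compare the two slices. At z = 0.5: the r=2 cylinder gives a regular 32-gon of circumradius 2 (constant along its height) (area = (32/2)·2.000²·sin(360°/32) = 12.49 mm²); the cube at (7, 8.5) does not reach this height (z outside [15, 21]); Combining (union): only the r=2 cylinder is present, so the union is just that shape — area = 12.49 mm². At z = 20: the cylinder: section is a regular 32-gon, circumradius r=2 (area = (32/2)·2.000²·sin(360°/32) = 12.49 mm²); the cube at (7, 8.5) (footprint 21×7) is included at this height (area 147.00 mm²); Merging all regions: the 2 present regions are separate (no shared area or edge), so areas and boundary lengths simply add and each stays a separate island — area = 159.49 mm². Checking containment: at z = 20 the cross-section extends beyond the z = 0.5 cross-section by about 147.00 mm².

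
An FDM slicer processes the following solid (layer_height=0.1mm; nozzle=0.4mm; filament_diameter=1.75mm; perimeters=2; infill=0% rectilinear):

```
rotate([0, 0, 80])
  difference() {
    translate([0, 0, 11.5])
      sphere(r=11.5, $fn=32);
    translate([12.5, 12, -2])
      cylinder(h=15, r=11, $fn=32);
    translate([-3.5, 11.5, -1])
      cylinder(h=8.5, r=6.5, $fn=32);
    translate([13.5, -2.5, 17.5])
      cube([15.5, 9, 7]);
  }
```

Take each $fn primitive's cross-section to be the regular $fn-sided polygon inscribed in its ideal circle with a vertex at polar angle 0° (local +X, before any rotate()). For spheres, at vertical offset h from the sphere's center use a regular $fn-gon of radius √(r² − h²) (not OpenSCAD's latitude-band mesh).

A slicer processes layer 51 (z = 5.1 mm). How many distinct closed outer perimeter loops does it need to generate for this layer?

At z = 5.1 mm: the sphere: section is a regular 32-gon, circumradius = √(r²−h²) = √(11.5²−6.4²) = 9.555; the cylinder at (12.5, 12): section is a regular 32-gon, circumradius r=11; the r=6.5 cylinder at (-3.5, 11.5) gives a regular 32-gon of circumradius 6.5 (constant along its height); the cube at (13.5, -2.5) is not intersected at this z (z outside [17.5, 24.5]); After the difference (first − rest): starting from the r=11.5 sphere, the r=11 cylinder at (12.5, 12) partially overlaps it — only the 23.34 mm² overlap (of its 377.69 mm²) is removed, clipping the outline; the r=6.5 cylinder at (-3.5, 11.5) partially overlaps it — only the 27.77 mm² overlap (of its 131.88 mm²) is removed, clipping the outline — 1 connected region; (whole slice rotated 80° about Z — lengths, areas and connectivity unchanged). The result has 1 disconnected region.

1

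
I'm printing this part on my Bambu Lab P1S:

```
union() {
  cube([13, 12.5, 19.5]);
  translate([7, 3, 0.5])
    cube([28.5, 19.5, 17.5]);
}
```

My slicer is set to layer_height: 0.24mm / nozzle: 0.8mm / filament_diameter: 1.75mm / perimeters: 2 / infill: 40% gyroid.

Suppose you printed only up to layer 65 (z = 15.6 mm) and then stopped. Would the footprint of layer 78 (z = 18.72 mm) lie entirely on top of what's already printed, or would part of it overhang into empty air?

Compare the two slices. At z = 15.6: the cube is present — its section is the full 13×12.5 rectangle (area 162.50 mm²); the cube at (7, 3) is present — its section is the full 28.5×19.5 rectangle (area 555.75 mm²); Combining (union): the regions partially overlap — summed areas 718.25 mm² minus the doubly-counted overlap 57.00 mm² gives 661.25 mm² — area = 661.25 mm². At z = 18.72: the cube is present — its section is the full 13×12.5 rectangle (area 162.50 mm²); the cube at (7, 3) is absent (z outside [0.5, 18]); Merging all regions: only the 13×12.5 cube is present, so the union is just that shape — area = 162.50 mm². Checking containment: the cross-section at z = 18.72 is a subset of the cross-section at z = 15.6.

entirely on top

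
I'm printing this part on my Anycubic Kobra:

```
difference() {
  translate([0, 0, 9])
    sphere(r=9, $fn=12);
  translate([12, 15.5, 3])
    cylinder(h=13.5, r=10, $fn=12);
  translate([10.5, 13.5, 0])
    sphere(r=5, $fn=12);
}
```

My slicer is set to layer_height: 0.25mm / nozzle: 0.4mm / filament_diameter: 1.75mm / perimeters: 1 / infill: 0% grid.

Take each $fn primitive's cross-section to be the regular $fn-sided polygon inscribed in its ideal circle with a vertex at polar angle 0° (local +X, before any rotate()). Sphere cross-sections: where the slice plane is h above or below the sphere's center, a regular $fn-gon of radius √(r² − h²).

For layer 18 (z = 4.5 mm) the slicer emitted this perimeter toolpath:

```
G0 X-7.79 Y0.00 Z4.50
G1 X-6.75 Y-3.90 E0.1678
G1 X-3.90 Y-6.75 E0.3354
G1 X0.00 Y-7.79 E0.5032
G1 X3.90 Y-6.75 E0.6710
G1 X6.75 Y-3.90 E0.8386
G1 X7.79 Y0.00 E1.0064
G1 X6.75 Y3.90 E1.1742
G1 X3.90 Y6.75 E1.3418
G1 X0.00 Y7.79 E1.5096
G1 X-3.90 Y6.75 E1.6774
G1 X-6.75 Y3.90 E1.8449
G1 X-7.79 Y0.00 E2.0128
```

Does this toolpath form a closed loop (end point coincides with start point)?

yes

Start point (G0): (-7.79, 0.00). End point (last G1): the path returns to the start — closed.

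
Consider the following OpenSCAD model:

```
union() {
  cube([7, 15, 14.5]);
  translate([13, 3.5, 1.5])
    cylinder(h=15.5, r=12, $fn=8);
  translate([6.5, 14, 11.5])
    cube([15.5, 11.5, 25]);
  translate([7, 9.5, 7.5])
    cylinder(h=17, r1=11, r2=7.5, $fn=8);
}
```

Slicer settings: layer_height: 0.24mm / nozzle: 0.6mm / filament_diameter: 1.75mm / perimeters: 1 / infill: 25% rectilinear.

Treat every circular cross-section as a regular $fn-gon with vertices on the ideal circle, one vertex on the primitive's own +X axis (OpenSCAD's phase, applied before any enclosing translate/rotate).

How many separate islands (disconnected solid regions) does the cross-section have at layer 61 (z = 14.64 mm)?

1

At z = 14.64 mm: the cube is absent (z outside [0, 14.5]); the r=12 cylinder at (13, 3.5) gives a regular 8-gon of circumradius 12 (constant along its height); the 15.5×11.5 cube at (6.5, 14) contributes its full rectangle; the cone at (7, 9.5) (r1=11→r2=7.5) has section circumradius 9.530 here — a regular 8-gon; Merging all regions: the regions partially overlap (shared area 185.89 mm²), so overlapping operands fuse into one piece — 1 connected region. Overall, the cross-section is a single solid region. Island count = 1.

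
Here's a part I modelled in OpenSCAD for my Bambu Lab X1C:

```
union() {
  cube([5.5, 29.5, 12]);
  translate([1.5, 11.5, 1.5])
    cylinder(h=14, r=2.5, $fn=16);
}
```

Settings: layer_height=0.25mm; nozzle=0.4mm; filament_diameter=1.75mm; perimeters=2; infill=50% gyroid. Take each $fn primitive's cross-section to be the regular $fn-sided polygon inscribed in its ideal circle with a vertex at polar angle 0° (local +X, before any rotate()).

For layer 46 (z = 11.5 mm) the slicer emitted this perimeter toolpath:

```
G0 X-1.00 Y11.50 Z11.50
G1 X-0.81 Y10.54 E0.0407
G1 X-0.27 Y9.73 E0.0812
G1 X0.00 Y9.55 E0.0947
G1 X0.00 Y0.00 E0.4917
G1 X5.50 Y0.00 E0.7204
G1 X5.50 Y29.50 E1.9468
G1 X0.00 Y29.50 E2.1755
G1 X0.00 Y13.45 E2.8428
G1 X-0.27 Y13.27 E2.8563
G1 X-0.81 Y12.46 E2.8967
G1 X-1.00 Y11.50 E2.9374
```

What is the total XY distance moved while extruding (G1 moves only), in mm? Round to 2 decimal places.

70.65 mm

Sum the Euclidean lengths of each G1 segment: total = 70.65 mm.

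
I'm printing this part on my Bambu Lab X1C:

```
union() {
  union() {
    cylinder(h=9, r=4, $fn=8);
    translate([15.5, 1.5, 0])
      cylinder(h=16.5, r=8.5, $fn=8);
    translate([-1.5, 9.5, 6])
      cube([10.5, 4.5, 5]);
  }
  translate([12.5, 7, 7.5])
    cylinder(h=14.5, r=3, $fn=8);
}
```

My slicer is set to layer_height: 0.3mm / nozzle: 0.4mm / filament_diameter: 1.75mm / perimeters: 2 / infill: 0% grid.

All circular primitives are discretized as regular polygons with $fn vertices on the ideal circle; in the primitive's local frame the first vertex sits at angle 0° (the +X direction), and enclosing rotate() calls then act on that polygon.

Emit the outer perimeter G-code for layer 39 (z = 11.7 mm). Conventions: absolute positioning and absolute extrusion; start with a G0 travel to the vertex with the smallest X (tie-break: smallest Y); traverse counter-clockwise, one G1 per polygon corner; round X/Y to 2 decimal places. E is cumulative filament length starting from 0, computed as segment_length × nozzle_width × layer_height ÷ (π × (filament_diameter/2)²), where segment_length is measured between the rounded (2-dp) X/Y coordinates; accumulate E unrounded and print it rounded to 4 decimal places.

At z = 11.7 mm: the cylinder does not reach this height (z outside [0, 9]); the cylinder at (15.5, 1.5): section is a regular 8-gon, circumradius r=8.5; the cube at (-1.5, 9.5) is absent (z outside [6, 11]); Taking the union: only the r=8.5 cylinder at (15.5, 1.5) is present, so the union is just that shape — 1 connected region; the r=3 cylinder at (12.5, 7) gives a regular 8-gon of circumradius 3 (constant along its height); Taking the union: the regions partially overlap (shared area 21.50 mm²), so overlapping operands fuse into one piece — 1 connected region. The outline is a single polygon with 12 vertices. Extrusion per mm of travel: 0.4 × 0.3 / (π × 0.875²) = 0.049890. Accumulating E over each segment gives final E = 2.6439.

G0 X7.00 Y1.50 Z11.70
G1 X9.49 Y-4.51 E0.3246
G1 X15.50 Y-7.00 E0.6491
G1 X21.51 Y-4.51 E0.9737
G1 X24.00 Y1.50 E1.2982
G1 X21.51 Y7.51 E1.6228
G1 X15.50 Y10.00 E1.9473
G1 X14.00 Y9.38 E2.0283
G1 X12.50 Y10.00 E2.1093
G1 X10.38 Y9.12 E2.2238
G1 X9.76 Y7.62 E2.3048
G1 X9.49 Y7.51 E2.3193
G1 X7.00 Y1.50 E2.6439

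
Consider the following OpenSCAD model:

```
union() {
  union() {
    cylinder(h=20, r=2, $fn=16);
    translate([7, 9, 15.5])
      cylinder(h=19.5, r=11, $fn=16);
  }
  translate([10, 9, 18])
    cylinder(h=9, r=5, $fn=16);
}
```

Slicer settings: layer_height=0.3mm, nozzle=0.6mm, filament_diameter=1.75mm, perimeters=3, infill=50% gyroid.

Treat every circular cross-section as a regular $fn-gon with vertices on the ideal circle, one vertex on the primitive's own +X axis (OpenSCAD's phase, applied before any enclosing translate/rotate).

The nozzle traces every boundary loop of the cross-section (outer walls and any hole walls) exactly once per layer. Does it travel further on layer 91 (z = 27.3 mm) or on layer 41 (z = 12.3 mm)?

layer 91 (z = 27.3 mm)

Layer 91 (z = 27.3): the cylinder is absent (z outside [0, 20]); the r=11 cylinder at (7, 9) gives a regular 16-gon of circumradius 11 (constant along its height) (perimeter = 2·16·11.000·sin(180°/16) = 68.67 mm); Taking the union: only the r=11 cylinder at (7, 9) is present, so the union is just that shape — boundary = 68.67 mm; the cylinder at (10, 9) is absent (z outside [18, 27]); Merging all regions: only the result so far is present, so the union is just that shape — boundary = 68.67 mm. So its perimeter = 68.67 mm. Layer 41 (z = 12.3): the r=2 cylinder contributes a regular 16-gon of circumradius 2 (perimeter = 2·16·2.000·sin(180°/16) = 12.49 mm); the cylinder at (7, 9) is absent (z outside [15.5, 35]); Combining (union): only the r=2 cylinder is present, so the union is just that shape — boundary = 12.49 mm; the cylinder at (10, 9) is not intersected at this z (z outside [18, 27]); Combining (union): only the result so far is present, so the union is just that shape — boundary = 12.49 mm. So its perimeter = 12.49 mm. Layer 91 is larger (68.67 vs 12.49 mm).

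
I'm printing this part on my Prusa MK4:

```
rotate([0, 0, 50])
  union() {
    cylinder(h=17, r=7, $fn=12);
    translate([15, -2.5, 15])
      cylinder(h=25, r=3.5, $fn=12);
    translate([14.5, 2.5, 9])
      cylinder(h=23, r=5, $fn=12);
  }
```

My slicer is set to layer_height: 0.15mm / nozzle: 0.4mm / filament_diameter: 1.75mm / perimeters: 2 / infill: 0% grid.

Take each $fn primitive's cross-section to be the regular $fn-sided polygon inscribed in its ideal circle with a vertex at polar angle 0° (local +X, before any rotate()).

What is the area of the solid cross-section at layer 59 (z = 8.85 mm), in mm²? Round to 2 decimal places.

At z = 8.85 mm: the cylinder: section is a regular 12-gon, circumradius r=7 (area = (12/2)·7.000²·sin(360°/12) = 147.00 mm²); the cylinder at (15, -2.5) does not reach this height (z outside [15, 40]); the cylinder at (14.5, 2.5) is absent (z outside [9, 32]); Taking the union: only the r=7 cylinder is present, so the union is just that shape — area = 147.00 mm²; (whole slice rotated 50° about Z — lengths, areas and connectivity unchanged). Overall, the cross-section is a single solid region. Net area = 147.00 mm².

147.00 mm²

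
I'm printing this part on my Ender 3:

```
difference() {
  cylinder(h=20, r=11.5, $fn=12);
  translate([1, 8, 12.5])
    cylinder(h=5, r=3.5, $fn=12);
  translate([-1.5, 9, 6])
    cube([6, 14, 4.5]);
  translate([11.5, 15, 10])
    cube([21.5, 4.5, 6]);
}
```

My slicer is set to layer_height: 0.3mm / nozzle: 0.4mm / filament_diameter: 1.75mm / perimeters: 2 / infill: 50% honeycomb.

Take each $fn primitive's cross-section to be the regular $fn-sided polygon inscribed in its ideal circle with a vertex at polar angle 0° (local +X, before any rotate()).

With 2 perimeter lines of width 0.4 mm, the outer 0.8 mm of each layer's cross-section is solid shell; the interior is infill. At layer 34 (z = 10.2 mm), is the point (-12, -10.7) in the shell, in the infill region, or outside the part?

At z = 10.2 mm: the r=11.5 cylinder gives a regular 12-gon of circumradius 11.5 (constant along its height); the cylinder at (1, 8) does not reach this height (z outside [12.5, 17.5]); the 6×14 cube at (-1.5, 9) contributes its full rectangle; the 21.5×4.5 cube at (11.5, 15) contributes its full rectangle; Taking the first minus the rest: starting from the r=11.5 cylinder, the 6×14 cube at (-1.5, 9) partially overlaps it — only the 11.99 mm² overlap (of its 84.00 mm²) is removed, clipping the outline; the 21.5×4.5 cube at (11.5, 15) misses the remaining region (no effect) — 1 connected region. Overall, the cross-section is a single solid region. The nearest boundary edge runs (-5.75, -9.96)→(-9.96, -5.75); distance from the point to it = 4.94 mm. The point is not inside any of the regions above, so it lies outside the cross-section (4.94 mm from the nearest boundary).

outside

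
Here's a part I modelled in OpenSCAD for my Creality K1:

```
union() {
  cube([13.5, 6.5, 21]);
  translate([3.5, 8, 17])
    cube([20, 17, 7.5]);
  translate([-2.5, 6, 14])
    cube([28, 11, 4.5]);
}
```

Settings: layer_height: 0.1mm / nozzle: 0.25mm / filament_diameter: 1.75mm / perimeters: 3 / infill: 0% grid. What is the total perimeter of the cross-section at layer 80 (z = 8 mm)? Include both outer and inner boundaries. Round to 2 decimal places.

40.00 mm

At z = 8 mm: the cube is present — its section is the full 13.5×6.5 rectangle (perimeter 40.00 mm); the cube at (3.5, 8) does not reach this height (z outside [17, 24.5]); the cube at (-2.5, 6) is absent (z outside [14, 18.5]); Taking the union: only the 13.5×6.5 cube is present, so the union is just that shape — boundary = 40.00 mm. Overall, the cross-section is a single solid region. Total boundary length (outer) = 40.00 mm.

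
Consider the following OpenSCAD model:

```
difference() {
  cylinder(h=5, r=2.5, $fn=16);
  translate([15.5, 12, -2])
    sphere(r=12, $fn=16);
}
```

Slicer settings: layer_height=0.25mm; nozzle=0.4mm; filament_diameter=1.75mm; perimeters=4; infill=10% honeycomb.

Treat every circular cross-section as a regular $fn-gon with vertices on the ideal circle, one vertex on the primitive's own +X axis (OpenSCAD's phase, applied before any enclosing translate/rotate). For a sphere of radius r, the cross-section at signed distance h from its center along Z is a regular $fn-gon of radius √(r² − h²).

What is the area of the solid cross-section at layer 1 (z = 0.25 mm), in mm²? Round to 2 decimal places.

19.13 mm²

At z = 0.25 mm: the r=2.5 cylinder gives a regular 16-gon of circumradius 2.5 (constant along its height) (area = (16/2)·2.500²·sin(360°/16) = 19.13 mm²); the r=12 sphere at (15.5, 12) contributes a regular 16-gon of circumradius √(12²−2.25²) = 11.787 (area = (16/2)·11.787²·sin(360°/16) = 425.35 mm²); Taking the first minus the rest: starting from the r=2.5 cylinder (19.13 mm²), the r=12 sphere at (15.5, 12) misses the remaining region (no effect) — area = 19.13 mm². Overall, the cross-section is a single solid region. Net area = 19.13 mm².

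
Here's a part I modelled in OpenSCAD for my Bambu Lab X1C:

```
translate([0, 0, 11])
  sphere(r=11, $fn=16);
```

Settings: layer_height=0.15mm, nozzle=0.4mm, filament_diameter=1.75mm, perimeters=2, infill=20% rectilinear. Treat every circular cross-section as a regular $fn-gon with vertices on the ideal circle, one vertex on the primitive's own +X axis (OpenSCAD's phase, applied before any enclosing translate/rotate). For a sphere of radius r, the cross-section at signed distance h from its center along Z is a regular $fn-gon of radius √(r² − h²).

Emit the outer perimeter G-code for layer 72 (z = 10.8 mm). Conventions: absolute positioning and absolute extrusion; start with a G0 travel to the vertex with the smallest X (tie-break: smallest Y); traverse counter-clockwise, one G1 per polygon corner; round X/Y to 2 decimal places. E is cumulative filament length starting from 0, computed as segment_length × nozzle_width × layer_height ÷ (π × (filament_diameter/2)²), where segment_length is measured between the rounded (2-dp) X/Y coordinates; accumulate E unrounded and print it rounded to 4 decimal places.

At z = 10.8 mm: the r=11 sphere contributes a regular 16-gon of circumradius √(11²−0.2²) = 10.998. The outline is a single polygon with 16 vertices. Extrusion per mm of travel: 0.4 × 0.15 / (π × 0.875²) = 0.024945. Accumulating E over each segment gives final E = 1.7129.

G0 X-11.00 Y0.00 Z10.80
G1 X-10.16 Y-4.21 E0.1071
G1 X-7.78 Y-7.78 E0.2141
G1 X-4.21 Y-10.16 E0.3211
G1 X0.00 Y-11.00 E0.4282
G1 X4.21 Y-10.16 E0.5353
G1 X7.78 Y-7.78 E0.6424
G1 X10.16 Y-4.21 E0.7494
G1 X11.00 Y0.00 E0.8565
G1 X10.16 Y4.21 E0.9636
G1 X7.78 Y7.78 E1.0706
G1 X4.21 Y10.16 E1.1776
G1 X0.00 Y11.00 E1.2847
G1 X-4.21 Y10.16 E1.3918
G1 X-7.78 Y7.78 E1.4988
G1 X-10.16 Y4.21 E1.6059
G1 X-11.00 Y0.00 E1.7129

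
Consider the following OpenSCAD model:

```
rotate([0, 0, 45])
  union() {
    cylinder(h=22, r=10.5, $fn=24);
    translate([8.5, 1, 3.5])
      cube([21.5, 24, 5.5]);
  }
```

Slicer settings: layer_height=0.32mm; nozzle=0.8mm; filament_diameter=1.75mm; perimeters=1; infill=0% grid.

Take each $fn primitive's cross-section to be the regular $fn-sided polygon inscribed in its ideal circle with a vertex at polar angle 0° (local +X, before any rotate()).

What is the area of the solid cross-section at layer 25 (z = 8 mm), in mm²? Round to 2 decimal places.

852.34 mm²

At z = 8 mm: the r=10.5 cylinder contributes a regular 24-gon of circumradius 10.5 (area = (24/2)·10.500²·sin(360°/24) = 342.42 mm²); the cube at (8.5, 1) (footprint 21.5×24) is included at this height (area 516.00 mm²); Taking the union: the regions partially overlap — summed areas 858.42 mm² minus the doubly-counted overlap 6.07 mm² gives 852.34 mm² — area = 852.34 mm²; (rotated 45° about Z; rotation is an isometry so areas/perimeters/island counts are preserved). Overall, the cross-section is a single solid region. Net area = 852.34 mm².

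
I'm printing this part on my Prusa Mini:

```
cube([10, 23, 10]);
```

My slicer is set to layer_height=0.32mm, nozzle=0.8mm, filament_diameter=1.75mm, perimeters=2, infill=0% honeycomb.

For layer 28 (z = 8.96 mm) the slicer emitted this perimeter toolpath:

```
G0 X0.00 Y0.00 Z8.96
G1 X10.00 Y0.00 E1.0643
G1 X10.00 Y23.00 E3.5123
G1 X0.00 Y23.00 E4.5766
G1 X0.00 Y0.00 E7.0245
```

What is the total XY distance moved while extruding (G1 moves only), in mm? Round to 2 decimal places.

Sum the Euclidean lengths of each G1 segment: total = 66.00 mm.

66.00 mm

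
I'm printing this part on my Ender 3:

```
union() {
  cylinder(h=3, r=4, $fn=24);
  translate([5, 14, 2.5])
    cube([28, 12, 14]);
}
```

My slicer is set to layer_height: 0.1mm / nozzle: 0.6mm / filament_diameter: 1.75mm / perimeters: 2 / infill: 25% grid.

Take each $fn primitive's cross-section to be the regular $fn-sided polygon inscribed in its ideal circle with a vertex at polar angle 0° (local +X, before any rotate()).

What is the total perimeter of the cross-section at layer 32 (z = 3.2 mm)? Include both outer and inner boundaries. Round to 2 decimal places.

80.00 mm

At z = 3.2 mm: the cylinder is not intersected at this z (z outside [0, 3]); the 28×12 cube at (5, 14) contributes its full rectangle (perimeter 80.00 mm); Taking the union: only the 28×12 cube at (5, 14) is present, so the union is just that shape — boundary = 80.00 mm. Overall, the cross-section is a single solid region. Total boundary length (outer) = 80.00 mm.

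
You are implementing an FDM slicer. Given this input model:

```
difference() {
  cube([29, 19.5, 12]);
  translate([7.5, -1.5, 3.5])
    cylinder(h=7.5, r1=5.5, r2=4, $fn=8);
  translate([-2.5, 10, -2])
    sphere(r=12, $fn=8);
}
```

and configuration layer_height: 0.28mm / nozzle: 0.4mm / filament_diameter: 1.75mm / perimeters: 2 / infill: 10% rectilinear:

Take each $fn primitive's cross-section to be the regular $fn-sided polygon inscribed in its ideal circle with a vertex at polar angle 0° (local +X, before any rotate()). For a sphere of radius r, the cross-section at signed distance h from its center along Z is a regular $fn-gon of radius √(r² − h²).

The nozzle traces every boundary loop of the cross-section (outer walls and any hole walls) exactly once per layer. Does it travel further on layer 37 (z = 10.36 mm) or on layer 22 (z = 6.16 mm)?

Layer 37 (z = 10.36): the cube is present — its section is the full 29×19.5 rectangle (perimeter 97.00 mm); the cone at (7.5, -1.5): at t=0.915 of its height the radius interpolates to r₁+(r₂−r₁)t = 4.128, giving a regular 8-gon of that circumradius (perimeter = 2·8·4.128·sin(180°/8) = 25.28 mm); the sphere at (-2.5, 10) does not reach this height (|z−center|=12.360 > r=12); Taking the first minus the rest: starting from the 29×19.5 cube, the cone at (7.5, -1.5) partially overlaps it — only the 12.65 mm² overlap (of its 48.20 mm²) is removed, clipping the outline — boundary = 99.38 mm. So its perimeter = 99.38 mm. Layer 22 (z = 6.16): the cube is present — its section is the full 29×19.5 rectangle (perimeter 97.00 mm); the cone at (7.5, -1.5): at t=0.355 of its height the radius interpolates to r₁+(r₂−r₁)t = 4.968, giving a regular 8-gon of that circumradius (perimeter = 2·8·4.968·sin(180°/8) = 30.42 mm); the r=12 sphere at (-2.5, 10) contributes a regular 8-gon of circumradius √(12²−8.16²) = 8.799 (perimeter = 2·8·8.799·sin(180°/8) = 53.87 mm); After the difference (first − rest): starting from the 29×19.5 cube, the cone at (7.5, -1.5) partially overlaps it — only the 20.93 mm² overlap (of its 69.81 mm²) is removed, clipping the outline; the r=12 sphere at (-2.5, 10) partially overlaps it — only the 68.08 mm² overlap (of its 218.96 mm²) is removed, clipping the outline — boundary = 106.27 mm. So its perimeter = 106.27 mm. Layer 22 is larger (106.27 vs 99.38 mm).

layer 22 (z = 6.16 mm)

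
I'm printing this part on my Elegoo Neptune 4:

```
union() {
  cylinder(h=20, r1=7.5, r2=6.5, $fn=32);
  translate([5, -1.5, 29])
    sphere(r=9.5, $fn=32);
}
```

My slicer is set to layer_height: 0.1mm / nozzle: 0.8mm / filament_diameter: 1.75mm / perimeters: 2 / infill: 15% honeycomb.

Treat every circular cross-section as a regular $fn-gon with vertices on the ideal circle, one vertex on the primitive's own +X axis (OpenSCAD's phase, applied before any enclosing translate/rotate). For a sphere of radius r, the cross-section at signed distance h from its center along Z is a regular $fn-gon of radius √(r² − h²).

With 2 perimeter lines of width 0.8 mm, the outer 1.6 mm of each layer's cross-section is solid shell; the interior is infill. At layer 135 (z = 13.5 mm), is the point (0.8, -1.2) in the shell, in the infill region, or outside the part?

infill

At z = 13.5 mm: the cone contributes a regular 32-gon of circumradius 6.825 (interpolated between r1=7.5 and r2=6.5 at t=0.675); the sphere at (5, -1.5) is absent (|z−center|=15.500 > r=9.5); Merging all regions: only the cone is present, so the union is just that shape — 1 connected region. Overall, the cross-section is a single solid region. The nearest boundary edge runs (2.61, -6.31)→(3.79, -5.67); distance from the point to it = 5.36 mm. The point is inside the cross-section and 5.36 mm from the nearest boundary — more than the 1.6 mm shell width (2 × 0.8), so it's in the infill interior.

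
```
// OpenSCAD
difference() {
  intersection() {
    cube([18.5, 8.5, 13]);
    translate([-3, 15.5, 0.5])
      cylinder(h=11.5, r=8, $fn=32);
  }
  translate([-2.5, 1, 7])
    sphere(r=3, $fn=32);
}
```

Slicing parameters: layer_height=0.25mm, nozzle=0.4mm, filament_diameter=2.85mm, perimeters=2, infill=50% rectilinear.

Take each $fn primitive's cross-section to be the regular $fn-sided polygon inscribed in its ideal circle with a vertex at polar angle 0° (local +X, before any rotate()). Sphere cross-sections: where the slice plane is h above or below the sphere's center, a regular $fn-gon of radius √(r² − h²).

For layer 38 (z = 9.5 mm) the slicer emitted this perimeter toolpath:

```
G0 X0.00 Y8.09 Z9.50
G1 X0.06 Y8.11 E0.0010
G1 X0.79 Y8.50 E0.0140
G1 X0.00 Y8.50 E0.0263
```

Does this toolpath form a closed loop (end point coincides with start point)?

no

Start point (G0): (0.00, 8.09). End point (last G1): the path does not return to the start — open.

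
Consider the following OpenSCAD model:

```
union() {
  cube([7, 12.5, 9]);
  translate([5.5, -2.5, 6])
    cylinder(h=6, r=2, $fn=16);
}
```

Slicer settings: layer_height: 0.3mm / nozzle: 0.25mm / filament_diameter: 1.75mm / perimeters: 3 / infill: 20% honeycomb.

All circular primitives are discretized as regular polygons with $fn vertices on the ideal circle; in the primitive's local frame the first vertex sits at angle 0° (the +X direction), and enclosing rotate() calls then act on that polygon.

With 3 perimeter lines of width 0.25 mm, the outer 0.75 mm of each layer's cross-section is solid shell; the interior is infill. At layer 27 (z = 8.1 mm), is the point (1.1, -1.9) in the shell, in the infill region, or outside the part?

outside

At z = 8.1 mm: the 7×12.5 cube contributes its full rectangle; the r=2 cylinder at (5.5, -2.5) contributes a regular 16-gon of circumradius 2; Combining (union): the 2 present regions are separate (no shared area or edge), so areas and boundary lengths simply add and each stays a separate island — 2 connected regions. Overall, the cross-section has 2 separate islands. The nearest boundary edge runs (7.00, 0.00)→(0.00, 0.00); distance from the point to it = 1.90 mm. The point is not inside any of the regions above, so it lies outside the cross-section (1.90 mm from the nearest boundary).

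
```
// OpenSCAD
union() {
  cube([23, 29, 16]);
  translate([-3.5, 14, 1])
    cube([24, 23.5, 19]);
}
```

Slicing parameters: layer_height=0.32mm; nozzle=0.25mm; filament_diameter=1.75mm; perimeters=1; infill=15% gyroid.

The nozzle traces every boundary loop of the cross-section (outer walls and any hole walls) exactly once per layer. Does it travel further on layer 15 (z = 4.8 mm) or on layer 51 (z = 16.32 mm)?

layer 15 (z = 4.8 mm)

Layer 15 (z = 4.8): the cube is present — its section is the full 23×29 rectangle (perimeter 104.00 mm); the 24×23.5 cube at (-3.5, 14) contributes its full rectangle (perimeter 95.00 mm); Merging all regions: the regions partially overlap (shared area 307.50 mm²), so the edge portions inside another operand are dropped and the merged outline is re-measured after clipping — boundary = 128.00 mm. So its perimeter = 128.00 mm. Layer 51 (z = 16.32): the cube is absent (z outside [0, 16]); the cube at (-3.5, 14) (footprint 24×23.5) is included at this height (perimeter 95.00 mm); Combining (union): only the 24×23.5 cube at (-3.5, 14) is present, so the union is just that shape — boundary = 95.00 mm. So its perimeter = 95.00 mm. Layer 15 is larger (128.00 vs 95.00 mm).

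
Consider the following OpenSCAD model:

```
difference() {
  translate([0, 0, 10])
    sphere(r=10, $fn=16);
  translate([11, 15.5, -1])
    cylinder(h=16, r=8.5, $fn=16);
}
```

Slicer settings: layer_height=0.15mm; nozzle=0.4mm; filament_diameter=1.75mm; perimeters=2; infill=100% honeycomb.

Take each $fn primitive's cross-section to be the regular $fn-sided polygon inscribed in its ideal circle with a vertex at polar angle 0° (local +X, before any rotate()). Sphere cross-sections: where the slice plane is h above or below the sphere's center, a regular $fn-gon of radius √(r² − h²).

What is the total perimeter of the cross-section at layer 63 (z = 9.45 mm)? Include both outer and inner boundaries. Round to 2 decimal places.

At z = 9.45 mm: the r=10 sphere contributes a regular 16-gon of circumradius √(10²−0.55²) = 9.985 (perimeter = 2·16·9.985·sin(180°/16) = 62.33 mm); the r=8.5 cylinder at (11, 15.5) contributes a regular 16-gon of circumradius 8.5 (perimeter = 2·16·8.500·sin(180°/16) = 53.06 mm); Subtracting the remaining from the first: starting from the r=10 sphere, the r=8.5 cylinder at (11, 15.5) misses the remaining region (no effect) — boundary = 62.33 mm. Overall, the cross-section is a single solid region. Total boundary length (outer) = 62.33 mm.

62.33 mm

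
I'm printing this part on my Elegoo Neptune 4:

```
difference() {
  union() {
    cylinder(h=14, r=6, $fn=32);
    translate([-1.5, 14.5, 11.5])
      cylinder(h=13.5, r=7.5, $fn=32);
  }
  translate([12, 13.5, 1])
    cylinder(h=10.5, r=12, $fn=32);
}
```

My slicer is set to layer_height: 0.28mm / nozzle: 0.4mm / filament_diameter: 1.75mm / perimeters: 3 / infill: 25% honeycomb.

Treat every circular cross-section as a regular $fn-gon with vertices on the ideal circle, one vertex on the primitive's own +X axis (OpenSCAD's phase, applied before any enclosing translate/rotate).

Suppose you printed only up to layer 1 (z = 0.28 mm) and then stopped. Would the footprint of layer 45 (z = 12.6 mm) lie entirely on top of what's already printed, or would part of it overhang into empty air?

Compare the two slices. At z = 0.28: the r=6 cylinder contributes a regular 32-gon of circumradius 6 (area = (32/2)·6.000²·sin(360°/32) = 112.37 mm²); the cylinder at (-1.5, 14.5) does not reach this height (z outside [11.5, 25]); Taking the union: only the r=6 cylinder is present, so the union is just that shape — area = 112.37 mm²; the cylinder at (12, 13.5) is absent (z outside [1, 11.5]); After the difference (first − rest): none of the subtracted shapes is present at this height, so that combined region is unchanged — area = 112.37 mm². At z = 12.6: the cylinder: section is a regular 32-gon, circumradius r=6 (area = (32/2)·6.000²·sin(360°/32) = 112.37 mm²); the r=7.5 cylinder at (-1.5, 14.5) gives a regular 32-gon of circumradius 7.5 (constant along its height) (area = (32/2)·7.500²·sin(360°/32) = 175.58 mm²); Taking the union: the 2 present regions are separate (no shared area or edge), so areas and boundary lengths simply add and each stays a separate island — area = 287.95 mm²; the cylinder at (12, 13.5) is absent (z outside [1, 11.5]); After the difference (first − rest): none of the subtracted shapes is present at this height, so that combined region is unchanged — area = 287.95 mm². Checking containment: at z = 12.6 the cross-section extends beyond the z = 0.28 cross-section by about 175.58 mm².

part overhangs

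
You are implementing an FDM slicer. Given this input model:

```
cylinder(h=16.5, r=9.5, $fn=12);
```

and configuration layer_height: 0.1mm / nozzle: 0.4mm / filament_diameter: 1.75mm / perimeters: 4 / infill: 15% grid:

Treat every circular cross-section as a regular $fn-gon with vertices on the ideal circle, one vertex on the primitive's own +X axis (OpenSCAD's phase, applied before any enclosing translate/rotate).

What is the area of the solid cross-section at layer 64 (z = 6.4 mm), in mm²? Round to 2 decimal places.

At z = 6.4 mm: the r=9.5 cylinder gives a regular 12-gon of circumradius 9.5 (constant along its height) (area = (12/2)·9.500²·sin(360°/12) = 270.75 mm²). Overall, the cross-section is a single solid region. Net area = 270.75 mm².

270.75 mm²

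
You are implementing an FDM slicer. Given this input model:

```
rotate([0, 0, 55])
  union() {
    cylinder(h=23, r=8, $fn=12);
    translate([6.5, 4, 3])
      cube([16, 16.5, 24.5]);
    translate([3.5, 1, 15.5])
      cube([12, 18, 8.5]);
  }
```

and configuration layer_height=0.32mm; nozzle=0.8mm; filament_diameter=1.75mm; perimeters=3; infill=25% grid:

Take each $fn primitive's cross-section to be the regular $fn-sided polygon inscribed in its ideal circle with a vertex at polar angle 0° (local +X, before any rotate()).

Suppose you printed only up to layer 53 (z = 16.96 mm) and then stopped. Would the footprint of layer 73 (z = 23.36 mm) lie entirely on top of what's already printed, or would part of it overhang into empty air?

entirely on top

Compare the two slices. At z = 16.96: the r=8 cylinder gives a regular 12-gon of circumradius 8 (constant along its height) (area = (12/2)·8.000²·sin(360°/12) = 192.00 mm²); the cube at (6.5, 4) is present — its section is the full 16×16.5 rectangle (area 264.00 mm²); the cube at (3.5, 1) is present — its section is the full 12×18 rectangle (area 216.00 mm²); Combining (union): the regions partially overlap — summed areas 672.00 mm² minus the doubly-counted overlap 152.28 mm² gives 519.72 mm² — area = 519.72 mm²; (rotated 55° about Z; rotation is an isometry so areas/perimeters/island counts are preserved). At z = 23.36: the cylinder is not intersected at this z (z outside [0, 23]); the 16×16.5 cube at (6.5, 4) contributes its full rectangle (area 264.00 mm²); the cube at (3.5, 1) is present — its section is the full 12×18 rectangle (area 216.00 mm²); Taking the union: the regions partially overlap — summed areas 480.00 mm² minus the doubly-counted overlap 135.00 mm² gives 345.00 mm² — area = 345.00 mm²; (whole slice rotated 55° about Z — lengths, areas and connectivity unchanged). Checking containment: the cross-section at z = 23.36 is a subset of the cross-section at z = 16.96.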